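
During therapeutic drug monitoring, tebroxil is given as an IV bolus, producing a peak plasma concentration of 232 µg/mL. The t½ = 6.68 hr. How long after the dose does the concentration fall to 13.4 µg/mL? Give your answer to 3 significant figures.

27.5 hours

k = ln 2 / 6.68 = 0.1038 hr⁻¹
C(t) = C₀ e^(−kt)  ⇒  t = ln(C₀/C) / k
t = ln(232/13.4) / 0.1038 = 2.851 / 0.1038 ≈ 27.5 hours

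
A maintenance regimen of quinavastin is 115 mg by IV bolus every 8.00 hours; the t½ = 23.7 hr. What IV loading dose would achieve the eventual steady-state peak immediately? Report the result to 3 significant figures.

551 mg

k = ln 2 / 23.7 = 0.02925 hr⁻¹
Accumulation ratio R = 1 / (1 − e^(−kτ)) = 1 / (1 − e^(−0.02925×8.00)) = 1 / (1 − 0.7914) = 4.793
Loading dose = maintenance dose × R = 115 × 4.793 ≈ 551 mg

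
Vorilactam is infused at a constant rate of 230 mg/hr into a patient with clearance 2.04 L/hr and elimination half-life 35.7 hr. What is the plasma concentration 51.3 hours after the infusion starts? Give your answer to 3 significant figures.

71.1 µg/mL

Css = rate / CL = 230 / 2.04 = 112.7 µg/mL
k = ln 2 / 35.7 = 0.01942 hr⁻¹
C(t) = Css (1 − e^(−kt)) = 112.7 × (1 − e^(−0.9960)) = 112.7 × 0.6307 ≈ 71.1 µg/mL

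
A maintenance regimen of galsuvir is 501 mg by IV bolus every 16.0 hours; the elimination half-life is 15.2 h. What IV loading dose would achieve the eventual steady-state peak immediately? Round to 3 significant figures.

967 mg

k = ln 2 / 15.2 = 0.04560 h⁻¹
Accumulation ratio R = 1 / (1 − e^(−kτ)) = 1 / (1 − e^(−0.04560×16.0)) = 1 / (1 − 0.4821) = 1.931
Loading dose = maintenance dose × R = 501 × 1.931 ≈ 967 mg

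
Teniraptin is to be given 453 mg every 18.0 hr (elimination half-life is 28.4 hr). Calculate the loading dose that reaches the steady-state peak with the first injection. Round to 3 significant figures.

k = ln 2 / 28.4 = 0.02441 hr⁻¹
Accumulation ratio R = 1 / (1 − e^(−kτ)) = 1 / (1 − e^(−0.02441×18.0)) = 1 / (1 − 0.6445) = 2.813
Loading dose = maintenance dose × R = 453 × 2.813 ≈ 1270 mg

1270 mg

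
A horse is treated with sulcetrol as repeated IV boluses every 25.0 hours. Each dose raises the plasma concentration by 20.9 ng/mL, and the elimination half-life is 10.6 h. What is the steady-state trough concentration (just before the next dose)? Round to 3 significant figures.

k = ln 2 / 10.6 = 0.06539 h⁻¹
Fraction remaining after one interval: e^(−kτ) = e^(−0.06539 × 25.0) = 0.1950
R = 1 / (1 − 0.1950) = 1.242
Css,max = 20.9 × 1.242 = 25.96 ng/mL
Css,min = Css,max × e^(−kτ) = 25.96 × 0.1950 ≈ 5.06 ng/mL

5.06 ng/mL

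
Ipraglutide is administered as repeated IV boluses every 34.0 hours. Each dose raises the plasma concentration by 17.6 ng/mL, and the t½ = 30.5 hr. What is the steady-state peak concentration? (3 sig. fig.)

32.7 ng/mL

k = ln 2 / 30.5 = 0.02273 hr⁻¹
Fraction remaining after one interval: e^(−kτ) = e^(−0.02273 × 34.0) = 0.4618
R = 1 / (1 − 0.4618) = 1.858
Css,max = 17.6 × 1.858 ≈ 32.7 ng/mL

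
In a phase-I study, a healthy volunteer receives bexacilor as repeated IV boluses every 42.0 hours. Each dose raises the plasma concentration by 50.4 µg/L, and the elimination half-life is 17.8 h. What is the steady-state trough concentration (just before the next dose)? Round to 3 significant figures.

12.2 µg/L

k = ln 2 / 17.8 = 0.03894 h⁻¹
Fraction remaining after one interval: e^(−kτ) = e^(−0.03894 × 42.0) = 0.1949
R = 1 / (1 − 0.1949) = 1.242
Css,max = 50.4 × 1.242 = 62.60 µg/L
Css,min = Css,max × e^(−kτ) = 62.60 × 0.1949 ≈ 12.2 µg/L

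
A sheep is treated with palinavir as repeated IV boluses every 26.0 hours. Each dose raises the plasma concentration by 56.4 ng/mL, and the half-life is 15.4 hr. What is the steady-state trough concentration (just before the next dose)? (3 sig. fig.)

k = ln 2 / 15.4 = 0.04501 hr⁻¹
Fraction remaining after one interval: e^(−kτ) = e^(−0.04501 × 26.0) = 0.3103
R = 1 / (1 − 0.3103) = 1.450
Css,max = 56.4 × 1.450 = 81.77 ng/mL
Css,min = Css,max × e^(−kτ) = 81.77 × 0.3103 ≈ 25.4 ng/mL

25.4 ng/mL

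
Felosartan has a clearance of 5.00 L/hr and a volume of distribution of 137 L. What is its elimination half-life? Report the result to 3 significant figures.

k = CL / V = 5.00 / 137 = 0.03650 hr⁻¹
t½ = ln 2 / k = ln 2 / 0.03650 ≈ 19.0 hours

19.0 hours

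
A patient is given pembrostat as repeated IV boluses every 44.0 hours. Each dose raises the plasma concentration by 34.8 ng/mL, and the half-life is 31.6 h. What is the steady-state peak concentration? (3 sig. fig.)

56.2 ng/mL

k = ln 2 / 31.6 = 0.02194 h⁻¹
Fraction remaining after one interval: e^(−kτ) = e^(−0.02194 × 44.0) = 0.3809
R = 1 / (1 − 0.3809) = 1.615
Css,max = 34.8 × 1.615 ≈ 56.2 ng/mL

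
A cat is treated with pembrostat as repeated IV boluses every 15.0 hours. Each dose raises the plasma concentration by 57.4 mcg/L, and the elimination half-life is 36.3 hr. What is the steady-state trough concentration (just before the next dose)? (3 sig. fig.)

173 mcg/L

k = ln 2 / 36.3 = 0.01909 hr⁻¹
Fraction remaining after one interval: e^(−kτ) = e^(−0.01909 × 15.0) = 0.7509
R = 1 / (1 − 0.7509) = 4.015
Css,max = 57.4 × 4.015 = 230.5 mcg/L
Css,min = Css,max × e^(−kτ) = 230.5 × 0.7509 ≈ 173 mcg/L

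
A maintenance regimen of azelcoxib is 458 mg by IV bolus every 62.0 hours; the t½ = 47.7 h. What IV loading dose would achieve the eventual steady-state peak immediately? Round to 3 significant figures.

771 mg

k = ln 2 / 47.7 = 0.01453 h⁻¹
Accumulation ratio R = 1 / (1 − e^(−kτ)) = 1 / (1 − e^(−0.01453×62.0)) = 1 / (1 − 0.4062) = 1.684
Loading dose = maintenance dose × R = 458 × 1.684 ≈ 771 mg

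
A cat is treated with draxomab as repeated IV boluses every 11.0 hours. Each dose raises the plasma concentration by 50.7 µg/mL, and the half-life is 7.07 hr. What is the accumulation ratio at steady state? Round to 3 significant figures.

k = ln 2 / 7.07 = 0.09804 hr⁻¹
Fraction remaining after one interval: e^(−kτ) = e^(−0.09804 × 11.0) = 0.3401
R = 1 / (1 − 0.3401) = 1 / 0.6599 ≈ 1.52

1.52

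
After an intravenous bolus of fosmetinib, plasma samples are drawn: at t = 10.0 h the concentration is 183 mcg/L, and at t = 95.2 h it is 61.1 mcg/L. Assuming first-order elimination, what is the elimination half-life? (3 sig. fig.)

53.8 hours

k = ln(C₁/C₂) / (t₂ − t₁) = ln(183/61.1) / (95.2 − 10.0)
  = 1.097 / 85.20 = 0.01288 h⁻¹
t½ = ln 2 / k = ln 2 / 0.01288 ≈ 53.8 hours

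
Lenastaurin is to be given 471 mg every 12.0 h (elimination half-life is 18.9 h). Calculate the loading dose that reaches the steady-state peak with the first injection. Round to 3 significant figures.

k = ln 2 / 18.9 = 0.03667 h⁻¹
Accumulation ratio R = 1 / (1 − e^(−kτ)) = 1 / (1 − e^(−0.03667×12.0)) = 1 / (1 − 0.6440) = 2.809
Loading dose = maintenance dose × R = 471 × 2.809 ≈ 1320 mg

1320 mg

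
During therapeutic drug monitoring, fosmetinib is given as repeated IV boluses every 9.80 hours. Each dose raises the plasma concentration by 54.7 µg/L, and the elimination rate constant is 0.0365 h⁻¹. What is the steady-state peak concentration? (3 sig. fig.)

Fraction remaining after one interval: e^(−kτ) = e^(−0.03650 × 9.80) = 0.6993
R = 1 / (1 − 0.6993) = 3.325
Css,max = 54.7 × 3.325 ≈ 182 µg/L

182 µg/L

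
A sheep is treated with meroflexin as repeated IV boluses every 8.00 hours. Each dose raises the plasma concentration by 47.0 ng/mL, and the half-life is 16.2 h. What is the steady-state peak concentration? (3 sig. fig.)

162 ng/mL

k = ln 2 / 16.2 = 0.04279 h⁻¹
Fraction remaining after one interval: e^(−kτ) = e^(−0.04279 × 8.00) = 0.7101
R = 1 / (1 − 0.7101) = 3.450
Css,max = 47.0 × 3.450 ≈ 162 ng/mL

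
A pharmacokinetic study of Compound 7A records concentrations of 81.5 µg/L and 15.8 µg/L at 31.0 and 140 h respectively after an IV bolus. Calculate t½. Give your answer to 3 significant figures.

46.1 hours

k = ln(C₁/C₂) / (t₂ − t₁) = ln(81.5/15.8) / (140 − 31.0)
  = 1.641 / 109.0 = 0.01505 h⁻¹
t½ = ln 2 / k = ln 2 / 0.01505 ≈ 46.1 hours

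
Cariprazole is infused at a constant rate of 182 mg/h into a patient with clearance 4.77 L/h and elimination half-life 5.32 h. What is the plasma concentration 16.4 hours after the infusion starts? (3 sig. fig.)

Css = rate / CL = 182 / 4.77 = 38.16 µg/mL
k = ln 2 / 5.32 = 0.1303 h⁻¹
C(t) = Css (1 − e^(−kt)) = 38.16 × (1 − e^(−2.137)) = 38.16 × 0.8820 ≈ 33.7 µg/mL

33.7 µg/mL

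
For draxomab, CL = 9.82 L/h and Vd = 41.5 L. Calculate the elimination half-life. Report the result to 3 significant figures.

2.93 hours

k = CL / V = 9.82 / 41.5 = 0.2366 h⁻¹
t½ = ln 2 / k = ln 2 / 0.2366 ≈ 2.93 hours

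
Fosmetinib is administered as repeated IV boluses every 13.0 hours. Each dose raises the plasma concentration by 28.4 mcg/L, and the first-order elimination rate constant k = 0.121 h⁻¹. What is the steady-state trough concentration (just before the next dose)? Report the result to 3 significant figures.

7.43 mcg/L

Fraction remaining after one interval: e^(−kτ) = e^(−0.1210 × 13.0) = 0.2074
R = 1 / (1 − 0.2074) = 1.262
Css,max = 28.4 × 1.262 = 35.83 mcg/L
Css,min = Css,max × e^(−kτ) = 35.83 × 0.2074 ≈ 7.43 mcg/L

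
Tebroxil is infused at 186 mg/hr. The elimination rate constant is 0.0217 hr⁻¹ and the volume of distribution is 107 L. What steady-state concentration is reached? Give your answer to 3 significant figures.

80.1 µg/mL

CL = k · V = 0.0217 × 107 = 2.322 L/hr
Css = rate / CL = 186 / 2.322 ≈ 80.1 µg/mL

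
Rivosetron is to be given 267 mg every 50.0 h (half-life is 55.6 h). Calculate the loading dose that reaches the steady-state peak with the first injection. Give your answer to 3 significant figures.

k = ln 2 / 55.6 = 0.01247 h⁻¹
Accumulation ratio R = 1 / (1 − e^(−kτ)) = 1 / (1 − e^(−0.01247×50.0)) = 1 / (1 − 0.5362) = 2.156
Loading dose = maintenance dose × R = 267 × 2.156 ≈ 576 mg

576 mg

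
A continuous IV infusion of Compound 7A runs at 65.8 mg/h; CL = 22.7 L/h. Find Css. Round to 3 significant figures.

Css = infusion rate / CL = 65.8 / 22.7 ≈ 2.90 µg/mL

2.90 µg/mL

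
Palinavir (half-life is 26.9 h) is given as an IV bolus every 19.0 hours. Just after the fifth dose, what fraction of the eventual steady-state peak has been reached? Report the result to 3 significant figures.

0.914

k = ln 2 / 26.9 = 0.02577 h⁻¹
f_n = 1 − e^(−nkτ) = 1 − e^(−5 × 0.02577 × 19.0) = 1 − e^(−2.448) = 1 − 0.08647 ≈ 0.914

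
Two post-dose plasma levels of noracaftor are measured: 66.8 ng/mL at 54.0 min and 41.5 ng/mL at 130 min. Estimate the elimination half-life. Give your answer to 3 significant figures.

k = ln(C₁/C₂) / (t₂ − t₁) = ln(66.8/41.5) / (130 − 54.0)
  = 0.4760 / 76.00 = 0.006263 min⁻¹
t½ = ln 2 / k = ln 2 / 0.006263 ≈ 111 minutes

111 minutes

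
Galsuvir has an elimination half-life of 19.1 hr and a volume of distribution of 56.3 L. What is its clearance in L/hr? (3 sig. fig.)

2.04 L/hr

k = ln 2 / t½ = ln 2 / 19.1 = 0.03629 hr⁻¹
CL = k · V = 0.03629 × 56.3 ≈ 2.04 L/hr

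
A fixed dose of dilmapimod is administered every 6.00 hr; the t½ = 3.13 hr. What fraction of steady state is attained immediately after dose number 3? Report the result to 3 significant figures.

0.981

k = ln 2 / 3.13 = 0.2215 hr⁻¹
f_n = 1 − e^(−nkτ) = 1 − e^(−3 × 0.2215 × 6.00) = 1 − e^(−3.986) = 1 − 0.01857 ≈ 0.981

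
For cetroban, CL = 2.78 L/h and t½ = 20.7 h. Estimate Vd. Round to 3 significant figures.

k = ln 2 / t½ = ln 2 / 20.7 = 0.03349 h⁻¹
V = CL / k = 2.78 / 0.03349 ≈ 83.0 L

83.0 L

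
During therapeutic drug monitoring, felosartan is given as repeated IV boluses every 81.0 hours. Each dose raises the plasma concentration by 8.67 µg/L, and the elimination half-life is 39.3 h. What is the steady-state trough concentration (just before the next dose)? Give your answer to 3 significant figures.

k = ln 2 / 39.3 = 0.01764 h⁻¹
Fraction remaining after one interval: e^(−kτ) = e^(−0.01764 × 81.0) = 0.2396
R = 1 / (1 − 0.2396) = 1.315
Css,max = 8.67 × 1.315 = 11.40 µg/L
Css,min = Css,max × e^(−kτ) = 11.40 × 0.2396 ≈ 2.73 µg/L

2.73 µg/L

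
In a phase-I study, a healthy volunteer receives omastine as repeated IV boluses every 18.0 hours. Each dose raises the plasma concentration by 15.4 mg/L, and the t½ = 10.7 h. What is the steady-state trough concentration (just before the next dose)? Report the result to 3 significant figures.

k = ln 2 / 10.7 = 0.06478 h⁻¹
Fraction remaining after one interval: e^(−kτ) = e^(−0.06478 × 18.0) = 0.3116
R = 1 / (1 − 0.3116) = 1.453
Css,max = 15.4 × 1.453 = 22.37 mg/L
Css,min = Css,max × e^(−kτ) = 22.37 × 0.3116 ≈ 6.97 mg/L

6.97 mg/L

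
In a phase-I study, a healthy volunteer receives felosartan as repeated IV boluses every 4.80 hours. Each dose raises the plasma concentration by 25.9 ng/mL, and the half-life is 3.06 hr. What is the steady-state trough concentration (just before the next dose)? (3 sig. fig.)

k = ln 2 / 3.06 = 0.2265 hr⁻¹
Fraction remaining after one interval: e^(−kτ) = e^(−0.2265 × 4.80) = 0.3371
R = 1 / (1 − 0.3371) = 1.509
Css,max = 25.9 × 1.509 = 39.07 ng/mL
Css,min = Css,max × e^(−kτ) = 39.07 × 0.3371 ≈ 13.2 ng/mL

13.2 ng/mL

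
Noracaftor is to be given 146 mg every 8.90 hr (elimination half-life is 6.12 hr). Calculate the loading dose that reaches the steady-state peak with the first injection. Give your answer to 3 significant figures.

k = ln 2 / 6.12 = 0.1133 hr⁻¹
Accumulation ratio R = 1 / (1 − e^(−kτ)) = 1 / (1 − e^(−0.1133×8.90)) = 1 / (1 − 0.3649) = 1.575
Loading dose = maintenance dose × R = 146 × 1.575 ≈ 230 mg

230 mg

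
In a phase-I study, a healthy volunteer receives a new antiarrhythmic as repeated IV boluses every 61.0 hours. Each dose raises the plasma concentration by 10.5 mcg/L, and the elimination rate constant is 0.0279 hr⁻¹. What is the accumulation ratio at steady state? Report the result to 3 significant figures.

Fraction remaining after one interval: e^(−kτ) = e^(−0.02790 × 61.0) = 0.1823
R = 1 / (1 − 0.1823) = 1 / 0.8177 ≈ 1.22

1.22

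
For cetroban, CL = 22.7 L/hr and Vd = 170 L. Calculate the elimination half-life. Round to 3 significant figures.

5.19 hours

k = CL / V = 22.7 / 170 = 0.1335 hr⁻¹
t½ = ln 2 / k = ln 2 / 0.1335 ≈ 5.19 hours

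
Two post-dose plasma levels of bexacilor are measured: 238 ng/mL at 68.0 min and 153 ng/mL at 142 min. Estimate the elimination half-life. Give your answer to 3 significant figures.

116 minutes

k = ln(C₁/C₂) / (t₂ − t₁) = ln(238/153) / (142 − 68.0)
  = 0.4418 / 74.00 = 0.005971 min⁻¹
t½ = ln 2 / k = ln 2 / 0.005971 ≈ 116 minutes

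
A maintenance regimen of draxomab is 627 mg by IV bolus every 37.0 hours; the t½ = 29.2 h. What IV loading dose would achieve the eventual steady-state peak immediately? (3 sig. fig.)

1070 mg

k = ln 2 / 29.2 = 0.02374 h⁻¹
Accumulation ratio R = 1 / (1 − e^(−kτ)) = 1 / (1 − e^(−0.02374×37.0)) = 1 / (1 − 0.4155) = 1.711
Loading dose = maintenance dose × R = 627 × 1.711 ≈ 1070 mg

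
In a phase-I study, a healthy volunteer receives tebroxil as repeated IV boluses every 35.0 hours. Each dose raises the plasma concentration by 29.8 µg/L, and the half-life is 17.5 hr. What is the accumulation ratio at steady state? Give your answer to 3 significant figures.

k = ln 2 / 17.5 = 0.03961 hr⁻¹
Fraction remaining after one interval: e^(−kτ) = e^(−0.03961 × 35.0) = 0.2500
R = 1 / (1 − 0.2500) = 1 / 0.7500 ≈ 1.33

1.33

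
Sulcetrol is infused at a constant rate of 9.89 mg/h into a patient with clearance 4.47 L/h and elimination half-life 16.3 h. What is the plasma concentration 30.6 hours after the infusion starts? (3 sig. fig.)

Css = rate / CL = 9.89 / 4.47 = 2.213 µg/mL
k = ln 2 / 16.3 = 0.04252 h⁻¹
C(t) = Css (1 − e^(−kt)) = 2.213 × (1 − e^(−1.301)) = 2.213 × 0.7278 ≈ 1.61 µg/mL

1.61 µg/mL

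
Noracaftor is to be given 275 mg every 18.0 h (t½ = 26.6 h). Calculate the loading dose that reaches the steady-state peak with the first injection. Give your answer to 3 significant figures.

k = ln 2 / 26.6 = 0.02606 h⁻¹
Accumulation ratio R = 1 / (1 − e^(−kτ)) = 1 / (1 − e^(−0.02606×18.0)) = 1 / (1 − 0.6256) = 2.671
Loading dose = maintenance dose × R = 275 × 2.671 ≈ 735 mg

735 mg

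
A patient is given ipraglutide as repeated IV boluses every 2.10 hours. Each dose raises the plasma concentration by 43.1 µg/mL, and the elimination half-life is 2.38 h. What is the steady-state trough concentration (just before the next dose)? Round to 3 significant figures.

51.1 µg/mL

k = ln 2 / 2.38 = 0.2912 h⁻¹
Fraction remaining after one interval: e^(−kτ) = e^(−0.2912 × 2.10) = 0.5425
R = 1 / (1 − 0.5425) = 2.186
Css,max = 43.1 × 2.186 = 94.20 µg/mL
Css,min = Css,max × e^(−kτ) = 94.20 × 0.5425 ≈ 51.1 µg/mL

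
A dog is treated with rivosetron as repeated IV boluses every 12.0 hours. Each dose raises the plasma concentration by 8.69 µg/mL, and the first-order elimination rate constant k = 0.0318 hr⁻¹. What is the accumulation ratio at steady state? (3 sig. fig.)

Fraction remaining after one interval: e^(−kτ) = e^(−0.03180 × 12.0) = 0.6828
R = 1 / (1 − 0.6828) = 1 / 0.3172 ≈ 3.15

3.15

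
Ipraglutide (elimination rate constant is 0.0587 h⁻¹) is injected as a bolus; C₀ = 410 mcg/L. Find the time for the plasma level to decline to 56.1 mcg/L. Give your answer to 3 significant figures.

33.9 hours

C(t) = C₀ e^(−kt)  ⇒  t = ln(C₀/C) / k
t = ln(410/56.1) / 0.05870 = 1.989 / 0.05870 ≈ 33.9 hours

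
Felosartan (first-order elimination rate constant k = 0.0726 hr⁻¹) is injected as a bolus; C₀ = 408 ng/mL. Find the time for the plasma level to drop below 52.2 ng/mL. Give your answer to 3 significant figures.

C(t) = C₀ e^(−kt)  ⇒  t = ln(C₀/C) / k
t = ln(408/52.2) / 0.07260 = 2.056 / 0.07260 ≈ 28.3 hours

28.3 hours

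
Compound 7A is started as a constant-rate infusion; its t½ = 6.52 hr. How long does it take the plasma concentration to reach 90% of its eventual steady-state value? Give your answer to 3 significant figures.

k = ln 2 / 6.52 = 0.1063 hr⁻¹
f = 1 − e^(−kt)  ⇒  t = −ln(1 − f) / k
t = −ln(1 − 0.9) / 0.1063 = 2.303 / 0.1063 ≈ 21.7 hours

21.7 hours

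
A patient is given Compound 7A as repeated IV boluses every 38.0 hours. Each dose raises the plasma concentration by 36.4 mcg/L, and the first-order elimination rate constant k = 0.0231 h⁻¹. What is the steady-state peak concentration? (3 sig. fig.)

62.3 mcg/L

Fraction remaining after one interval: e^(−kτ) = e^(−0.02310 × 38.0) = 0.4157
R = 1 / (1 − 0.4157) = 1.711
Css,max = 36.4 × 1.711 ≈ 62.3 mcg/L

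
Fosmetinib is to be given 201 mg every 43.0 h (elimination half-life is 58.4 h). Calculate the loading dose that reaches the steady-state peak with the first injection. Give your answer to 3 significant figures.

503 mg

k = ln 2 / 58.4 = 0.01187 h⁻¹
Accumulation ratio R = 1 / (1 − e^(−kτ)) = 1 / (1 − e^(−0.01187×43.0)) = 1 / (1 − 0.6003) = 2.502
Loading dose = maintenance dose × R = 201 × 2.502 ≈ 503 mg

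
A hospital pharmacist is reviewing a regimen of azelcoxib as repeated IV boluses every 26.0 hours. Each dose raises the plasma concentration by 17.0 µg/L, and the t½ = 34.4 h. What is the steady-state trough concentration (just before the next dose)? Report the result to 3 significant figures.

k = ln 2 / 34.4 = 0.02015 h⁻¹
Fraction remaining after one interval: e^(−kτ) = e^(−0.02015 × 26.0) = 0.5922
R = 1 / (1 − 0.5922) = 2.452
Css,max = 17.0 × 2.452 = 41.69 µg/L
Css,min = Css,max × e^(−kτ) = 41.69 × 0.5922 ≈ 24.7 µg/L

24.7 µg/L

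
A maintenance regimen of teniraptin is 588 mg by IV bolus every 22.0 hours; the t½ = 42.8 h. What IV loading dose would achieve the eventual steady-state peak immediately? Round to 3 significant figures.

1960 mg

k = ln 2 / 42.8 = 0.01620 h⁻¹
Accumulation ratio R = 1 / (1 − e^(−kτ)) = 1 / (1 − e^(−0.01620×22.0)) = 1 / (1 − 0.7003) = 3.336
Loading dose = maintenance dose × R = 588 × 3.336 ≈ 1960 mg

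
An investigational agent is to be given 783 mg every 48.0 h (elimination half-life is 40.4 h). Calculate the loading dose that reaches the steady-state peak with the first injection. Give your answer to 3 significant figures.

1400 mg

k = ln 2 / 40.4 = 0.01716 h⁻¹
Accumulation ratio R = 1 / (1 − e^(−kτ)) = 1 / (1 − e^(−0.01716×48.0)) = 1 / (1 − 0.4389) = 1.782
Loading dose = maintenance dose × R = 783 × 1.782 ≈ 1400 mg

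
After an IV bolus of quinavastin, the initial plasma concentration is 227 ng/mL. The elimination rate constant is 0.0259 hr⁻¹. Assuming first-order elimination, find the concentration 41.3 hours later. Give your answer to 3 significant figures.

77.9 ng/mL

C(t) = C₀ e^(−kt) = 227 × e^(−0.02590 × 41.3) = 227 × e^(−1.070) = 227 × 0.3431 ≈ 77.9 ng/mL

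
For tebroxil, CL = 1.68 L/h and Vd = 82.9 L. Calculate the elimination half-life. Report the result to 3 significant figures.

34.2 hours

k = CL / V = 1.68 / 82.9 = 0.02027 h⁻¹
t½ = ln 2 / k = ln 2 / 0.02027 ≈ 34.2 hours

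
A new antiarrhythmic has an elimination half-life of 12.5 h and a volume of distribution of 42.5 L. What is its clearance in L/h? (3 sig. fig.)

2.36 L/h

k = ln 2 / t½ = ln 2 / 12.5 = 0.05545 h⁻¹
CL = k · V = 0.05545 × 42.5 ≈ 2.36 L/h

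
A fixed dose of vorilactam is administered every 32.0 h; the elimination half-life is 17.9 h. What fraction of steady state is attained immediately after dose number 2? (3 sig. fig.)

k = ln 2 / 17.9 = 0.03872 h⁻¹
f_n = 1 − e^(−nkτ) = 1 − e^(−2 × 0.03872 × 32.0) = 1 − e^(−2.478) = 1 − 0.08389 ≈ 0.916

0.916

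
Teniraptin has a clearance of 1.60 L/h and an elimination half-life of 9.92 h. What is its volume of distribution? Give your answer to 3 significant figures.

k = ln 2 / t½ = ln 2 / 9.92 = 0.06987 h⁻¹
V = CL / k = 1.60 / 0.06987 ≈ 22.9 L

22.9 L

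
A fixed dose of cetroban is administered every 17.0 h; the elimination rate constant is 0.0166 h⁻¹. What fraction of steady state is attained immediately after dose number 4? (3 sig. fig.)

f_n = 1 − e^(−nkτ) = 1 − e^(−4 × 0.01660 × 17.0) = 1 − e^(−1.129) = 1 − 0.3234 ≈ 0.677

0.677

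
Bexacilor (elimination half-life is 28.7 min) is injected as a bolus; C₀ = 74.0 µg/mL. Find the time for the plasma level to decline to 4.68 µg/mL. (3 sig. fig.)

k = ln 2 / 28.7 = 0.02415 min⁻¹
C(t) = C₀ e^(−kt)  ⇒  t = ln(C₀/C) / k
t = ln(74.0/4.68) / 0.02415 = 2.761 / 0.02415 ≈ 114 minutes

114 minutes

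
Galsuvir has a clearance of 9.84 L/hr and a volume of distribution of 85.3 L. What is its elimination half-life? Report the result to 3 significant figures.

6.01 hours

k = CL / V = 9.84 / 85.3 = 0.1154 hr⁻¹
t½ = ln 2 / k = ln 2 / 0.1154 ≈ 6.01 hours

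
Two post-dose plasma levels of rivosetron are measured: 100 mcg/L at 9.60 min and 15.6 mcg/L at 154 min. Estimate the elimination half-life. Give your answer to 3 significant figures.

53.9 minutes

k = ln(C₁/C₂) / (t₂ − t₁) = ln(100/15.6) / (154 − 9.60)
  = 1.858 / 144.4 = 0.01287 min⁻¹
t½ = ln 2 / k = ln 2 / 0.01287 ≈ 53.9 minutes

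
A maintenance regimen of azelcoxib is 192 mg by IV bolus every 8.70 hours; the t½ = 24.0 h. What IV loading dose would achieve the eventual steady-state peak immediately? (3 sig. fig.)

864 mg

k = ln 2 / 24.0 = 0.02888 h⁻¹
Accumulation ratio R = 1 / (1 − e^(−kτ)) = 1 / (1 − e^(−0.02888×8.70)) = 1 / (1 − 0.7778) = 4.501
Loading dose = maintenance dose × R = 192 × 4.501 ≈ 864 mg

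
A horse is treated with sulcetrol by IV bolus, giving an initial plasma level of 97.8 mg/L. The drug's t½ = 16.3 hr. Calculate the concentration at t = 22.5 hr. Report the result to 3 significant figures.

k = ln 2 / 16.3 = 0.04252 hr⁻¹
C(t) = C₀ e^(−kt) = 97.8 × e^(−0.04252 × 22.5) = 97.8 × e^(−0.9568) = 97.8 × 0.3841 ≈ 37.6 mg/L

37.6 mg/L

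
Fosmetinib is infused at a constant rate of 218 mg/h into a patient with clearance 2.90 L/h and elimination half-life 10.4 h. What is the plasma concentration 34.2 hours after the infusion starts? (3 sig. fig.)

Css = rate / CL = 218 / 2.90 = 75.17 µg/mL
k = ln 2 / 10.4 = 0.06665 h⁻¹
C(t) = Css (1 − e^(−kt)) = 75.17 × (1 − e^(−2.279)) = 75.17 × 0.8977 ≈ 67.5 µg/mL

67.5 µg/mL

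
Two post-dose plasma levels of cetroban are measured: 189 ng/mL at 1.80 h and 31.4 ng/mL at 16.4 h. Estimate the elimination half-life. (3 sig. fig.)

k = ln(C₁/C₂) / (t₂ − t₁) = ln(189/31.4) / (16.4 − 1.80)
  = 1.795 / 14.60 = 0.1229 h⁻¹
t½ = ln 2 / k = ln 2 / 0.1229 ≈ 5.64 hours

5.64 hours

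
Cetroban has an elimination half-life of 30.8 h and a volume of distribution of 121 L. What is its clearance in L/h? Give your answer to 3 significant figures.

2.72 L/h

k = ln 2 / t½ = ln 2 / 30.8 = 0.02250 h⁻¹
CL = k · V = 0.02250 × 121 ≈ 2.72 L/h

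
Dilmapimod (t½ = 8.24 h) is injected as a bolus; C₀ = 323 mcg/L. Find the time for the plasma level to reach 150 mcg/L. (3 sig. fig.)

9.12 hours

k = ln 2 / 8.24 = 0.08412 h⁻¹
C(t) = C₀ e^(−kt)  ⇒  t = ln(C₀/C) / k
t = ln(323/150) / 0.08412 = 0.7670 / 0.08412 ≈ 9.12 hours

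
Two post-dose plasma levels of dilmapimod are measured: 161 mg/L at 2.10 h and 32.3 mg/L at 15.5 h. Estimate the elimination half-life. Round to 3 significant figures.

k = ln(C₁/C₂) / (t₂ − t₁) = ln(161/32.3) / (15.5 − 2.10)
  = 1.606 / 13.40 = 0.1199 h⁻¹
t½ = ln 2 / k = ln 2 / 0.1199 ≈ 5.78 hours

5.78 hours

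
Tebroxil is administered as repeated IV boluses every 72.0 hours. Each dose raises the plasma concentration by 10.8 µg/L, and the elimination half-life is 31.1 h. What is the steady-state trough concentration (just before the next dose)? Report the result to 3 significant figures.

k = ln 2 / 31.1 = 0.02229 h⁻¹
Fraction remaining after one interval: e^(−kτ) = e^(−0.02229 × 72.0) = 0.2009
R = 1 / (1 − 0.2009) = 1.251
Css,max = 10.8 × 1.251 = 13.52 µg/L
Css,min = Css,max × e^(−kτ) = 13.52 × 0.2009 ≈ 2.72 µg/L

2.72 µg/L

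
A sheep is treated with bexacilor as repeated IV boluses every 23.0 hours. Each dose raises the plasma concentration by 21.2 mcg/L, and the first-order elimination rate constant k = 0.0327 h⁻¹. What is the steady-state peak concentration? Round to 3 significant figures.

40.1 mcg/L

Fraction remaining after one interval: e^(−kτ) = e^(−0.03270 × 23.0) = 0.4714
R = 1 / (1 − 0.4714) = 1.892
Css,max = 21.2 × 1.892 ≈ 40.1 mcg/L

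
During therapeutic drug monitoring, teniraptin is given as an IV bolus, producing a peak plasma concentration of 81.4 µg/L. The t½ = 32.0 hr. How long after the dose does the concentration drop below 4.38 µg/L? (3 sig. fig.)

135 hours

k = ln 2 / 32.0 = 0.02166 hr⁻¹
C(t) = C₀ e^(−kt)  ⇒  t = ln(C₀/C) / k
t = ln(81.4/4.38) / 0.02166 = 2.922 / 0.02166 ≈ 135 hours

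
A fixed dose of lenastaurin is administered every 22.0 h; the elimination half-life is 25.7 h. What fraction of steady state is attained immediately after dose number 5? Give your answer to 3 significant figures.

k = ln 2 / 25.7 = 0.02697 h⁻¹
f_n = 1 − e^(−nkτ) = 1 − e^(−5 × 0.02697 × 22.0) = 1 − e^(−2.967) = 1 − 0.05147 ≈ 0.949

0.949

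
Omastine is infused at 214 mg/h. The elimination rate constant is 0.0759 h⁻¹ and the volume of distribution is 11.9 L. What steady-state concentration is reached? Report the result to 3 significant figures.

CL = k · V = 0.0759 × 11.9 = 0.9032 L/h
Css = rate / CL = 214 / 0.9032 ≈ 237 mg/L

237 mg/L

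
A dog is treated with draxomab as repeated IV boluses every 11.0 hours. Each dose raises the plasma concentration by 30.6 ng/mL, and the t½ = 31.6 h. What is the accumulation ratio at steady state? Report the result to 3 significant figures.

k = ln 2 / 31.6 = 0.02194 h⁻¹
Fraction remaining after one interval: e^(−kτ) = e^(−0.02194 × 11.0) = 0.7856
R = 1 / (1 − 0.7856) = 1 / 0.2144 ≈ 4.66

4.66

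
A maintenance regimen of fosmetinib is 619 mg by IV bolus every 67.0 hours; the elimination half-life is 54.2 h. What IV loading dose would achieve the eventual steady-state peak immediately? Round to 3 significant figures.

k = ln 2 / 54.2 = 0.01279 h⁻¹
Accumulation ratio R = 1 / (1 − e^(−kτ)) = 1 / (1 − e^(−0.01279×67.0)) = 1 / (1 − 0.4245) = 1.738
Loading dose = maintenance dose × R = 619 × 1.738 ≈ 1080 mg

1080 mg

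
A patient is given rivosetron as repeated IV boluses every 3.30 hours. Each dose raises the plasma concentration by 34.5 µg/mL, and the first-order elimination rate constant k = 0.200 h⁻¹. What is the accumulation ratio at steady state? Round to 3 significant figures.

Fraction remaining after one interval: e^(−kτ) = e^(−0.2000 × 3.30) = 0.5169
R = 1 / (1 − 0.5169) = 1 / 0.4831 ≈ 2.07

2.07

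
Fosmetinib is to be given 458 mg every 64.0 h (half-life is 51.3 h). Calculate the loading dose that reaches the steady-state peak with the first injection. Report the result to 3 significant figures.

791 mg

k = ln 2 / 51.3 = 0.01351 h⁻¹
Accumulation ratio R = 1 / (1 − e^(−kτ)) = 1 / (1 − e^(−0.01351×64.0)) = 1 / (1 − 0.4212) = 1.728
Loading dose = maintenance dose × R = 458 × 1.728 ≈ 791 mg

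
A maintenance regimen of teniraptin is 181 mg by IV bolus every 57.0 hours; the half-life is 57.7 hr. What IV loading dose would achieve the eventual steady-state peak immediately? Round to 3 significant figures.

365 mg

k = ln 2 / 57.7 = 0.01201 hr⁻¹
Accumulation ratio R = 1 / (1 − e^(−kτ)) = 1 / (1 − e^(−0.01201×57.0)) = 1 / (1 − 0.5042) = 2.017
Loading dose = maintenance dose × R = 181 × 2.017 ≈ 365 mg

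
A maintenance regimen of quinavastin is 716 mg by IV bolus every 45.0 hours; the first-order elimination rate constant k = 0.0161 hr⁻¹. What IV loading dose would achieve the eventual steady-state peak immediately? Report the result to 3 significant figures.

Accumulation ratio R = 1 / (1 − e^(−kτ)) = 1 / (1 − e^(−0.01610×45.0)) = 1 / (1 − 0.4846) = 1.940
Loading dose = maintenance dose × R = 716 × 1.940 ≈ 1390 mg

1390 mg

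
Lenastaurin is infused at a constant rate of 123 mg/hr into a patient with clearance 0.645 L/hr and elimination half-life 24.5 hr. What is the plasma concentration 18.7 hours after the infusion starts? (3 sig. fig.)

Css = rate / CL = 123 / 0.645 = 190.7 mg/L
k = ln 2 / 24.5 = 0.02829 hr⁻¹
C(t) = Css (1 − e^(−kt)) = 190.7 × (1 − e^(−0.5291)) = 190.7 × 0.4108 ≈ 78.3 mg/L

78.3 mg/L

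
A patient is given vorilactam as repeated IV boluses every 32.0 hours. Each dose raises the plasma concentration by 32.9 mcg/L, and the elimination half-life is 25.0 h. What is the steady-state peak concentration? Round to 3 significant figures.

55.9 mcg/L

k = ln 2 / 25.0 = 0.02773 h⁻¹
Fraction remaining after one interval: e^(−kτ) = e^(−0.02773 × 32.0) = 0.4118
R = 1 / (1 − 0.4118) = 1.700
Css,max = 32.9 × 1.700 ≈ 55.9 mcg/L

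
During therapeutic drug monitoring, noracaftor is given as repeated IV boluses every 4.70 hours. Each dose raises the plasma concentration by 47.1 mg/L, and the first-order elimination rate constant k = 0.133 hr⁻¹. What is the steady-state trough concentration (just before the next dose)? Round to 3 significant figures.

Fraction remaining after one interval: e^(−kτ) = e^(−0.1330 × 4.70) = 0.5352
R = 1 / (1 − 0.5352) = 2.151
Css,max = 47.1 × 2.151 = 101.3 mg/L
Css,min = Css,max × e^(−kτ) = 101.3 × 0.5352 ≈ 54.2 mg/L

54.2 mg/L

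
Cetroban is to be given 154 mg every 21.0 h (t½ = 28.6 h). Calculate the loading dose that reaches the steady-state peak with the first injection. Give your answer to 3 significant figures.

386 mg

k = ln 2 / 28.6 = 0.02424 h⁻¹
Accumulation ratio R = 1 / (1 − e^(−kτ)) = 1 / (1 − e^(−0.02424×21.0)) = 1 / (1 − 0.6011) = 2.507
Loading dose = maintenance dose × R = 154 × 2.507 ≈ 386 mg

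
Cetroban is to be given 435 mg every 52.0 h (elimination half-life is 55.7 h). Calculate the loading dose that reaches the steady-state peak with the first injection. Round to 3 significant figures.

913 mg

k = ln 2 / 55.7 = 0.01244 h⁻¹
Accumulation ratio R = 1 / (1 − e^(−kτ)) = 1 / (1 − e^(−0.01244×52.0)) = 1 / (1 − 0.5236) = 2.099
Loading dose = maintenance dose × R = 435 × 2.099 ≈ 913 mg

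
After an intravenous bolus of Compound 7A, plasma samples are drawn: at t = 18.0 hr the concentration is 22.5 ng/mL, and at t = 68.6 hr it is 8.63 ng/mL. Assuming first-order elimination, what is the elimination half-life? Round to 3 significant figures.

36.6 hours

k = ln(C₁/C₂) / (t₂ − t₁) = ln(22.5/8.63) / (68.6 − 18.0)
  = 0.9583 / 50.60 = 0.01894 hr⁻¹
t½ = ln 2 / k = ln 2 / 0.01894 ≈ 36.6 hours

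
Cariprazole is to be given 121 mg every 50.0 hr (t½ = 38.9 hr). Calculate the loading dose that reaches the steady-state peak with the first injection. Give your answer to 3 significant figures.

k = ln 2 / 38.9 = 0.01782 hr⁻¹
Accumulation ratio R = 1 / (1 − e^(−kτ)) = 1 / (1 − e^(−0.01782×50.0)) = 1 / (1 − 0.4103) = 1.696
Loading dose = maintenance dose × R = 121 × 1.696 ≈ 205 mg

205 mg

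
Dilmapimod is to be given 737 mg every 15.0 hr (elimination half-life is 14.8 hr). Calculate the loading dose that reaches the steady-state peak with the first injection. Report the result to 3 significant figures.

k = ln 2 / 14.8 = 0.04683 hr⁻¹
Accumulation ratio R = 1 / (1 − e^(−kτ)) = 1 / (1 − e^(−0.04683×15.0)) = 1 / (1 − 0.4953) = 1.982
Loading dose = maintenance dose × R = 737 × 1.982 ≈ 1460 mg

1460 mg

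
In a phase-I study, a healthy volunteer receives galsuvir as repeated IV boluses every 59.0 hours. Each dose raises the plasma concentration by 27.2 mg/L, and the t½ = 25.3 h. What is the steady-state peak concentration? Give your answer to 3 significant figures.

33.9 mg/L

k = ln 2 / 25.3 = 0.02740 h⁻¹
Fraction remaining after one interval: e^(−kτ) = e^(−0.02740 × 59.0) = 0.1986
R = 1 / (1 − 0.1986) = 1.248
Css,max = 27.2 × 1.248 ≈ 33.9 mg/L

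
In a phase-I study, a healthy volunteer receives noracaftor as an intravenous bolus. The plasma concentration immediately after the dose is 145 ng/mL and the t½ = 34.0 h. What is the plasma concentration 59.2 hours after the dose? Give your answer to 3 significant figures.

k = ln 2 / 34.0 = 0.02039 h⁻¹
59.2 h is 1.741 half-lives, so C = 145 × (1/2)^1.741 = 145 × 0.2991 ≈ 43.4 ng/mL

43.4 ng/mL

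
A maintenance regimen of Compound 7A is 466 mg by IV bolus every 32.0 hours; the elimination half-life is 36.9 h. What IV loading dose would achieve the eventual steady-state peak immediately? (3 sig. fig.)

1030 mg

k = ln 2 / 36.9 = 0.01878 h⁻¹
Accumulation ratio R = 1 / (1 − e^(−kτ)) = 1 / (1 − e^(−0.01878×32.0)) = 1 / (1 − 0.5482) = 2.213
Loading dose = maintenance dose × R = 466 × 2.213 ≈ 1030 mg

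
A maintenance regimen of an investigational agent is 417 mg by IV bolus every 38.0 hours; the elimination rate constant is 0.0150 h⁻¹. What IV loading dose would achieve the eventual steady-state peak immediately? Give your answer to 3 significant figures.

960 mg

Accumulation ratio R = 1 / (1 − e^(−kτ)) = 1 / (1 − e^(−0.01500×38.0)) = 1 / (1 − 0.5655) = 2.302
Loading dose = maintenance dose × R = 417 × 2.302 ≈ 960 mg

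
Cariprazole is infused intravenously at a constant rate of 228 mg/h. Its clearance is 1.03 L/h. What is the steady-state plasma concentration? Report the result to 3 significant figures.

Css = infusion rate / CL = 228 / 1.03 ≈ 221 µg/mL

221 µg/mL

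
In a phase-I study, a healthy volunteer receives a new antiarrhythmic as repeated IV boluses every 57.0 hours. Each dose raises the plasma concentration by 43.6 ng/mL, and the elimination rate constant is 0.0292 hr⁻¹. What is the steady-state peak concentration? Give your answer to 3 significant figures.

Fraction remaining after one interval: e^(−kτ) = e^(−0.02920 × 57.0) = 0.1893
R = 1 / (1 − 0.1893) = 1.234
Css,max = 43.6 × 1.234 ≈ 53.8 ng/mL

53.8 ng/mL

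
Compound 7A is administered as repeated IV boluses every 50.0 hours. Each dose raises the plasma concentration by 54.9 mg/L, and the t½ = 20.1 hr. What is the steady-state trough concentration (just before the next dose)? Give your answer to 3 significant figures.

11.9 mg/L

k = ln 2 / 20.1 = 0.03448 hr⁻¹
Fraction remaining after one interval: e^(−kτ) = e^(−0.03448 × 50.0) = 0.1783
R = 1 / (1 − 0.1783) = 1.217
Css,max = 54.9 × 1.217 = 66.81 mg/L
Css,min = Css,max × e^(−kτ) = 66.81 × 0.1783 ≈ 11.9 mg/L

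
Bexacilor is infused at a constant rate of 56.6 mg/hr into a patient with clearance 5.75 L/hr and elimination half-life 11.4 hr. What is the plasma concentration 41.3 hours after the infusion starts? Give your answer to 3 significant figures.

Css = rate / CL = 56.6 / 5.75 = 9.843 mg/L
k = ln 2 / 11.4 = 0.06080 hr⁻¹
C(t) = Css (1 − e^(−kt)) = 9.843 × (1 − e^(−2.511)) = 9.843 × 0.9188 ≈ 9.04 mg/L

9.04 mg/L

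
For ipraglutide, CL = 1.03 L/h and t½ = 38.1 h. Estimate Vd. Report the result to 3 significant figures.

k = ln 2 / t½ = ln 2 / 38.1 = 0.01819 h⁻¹
V = CL / k = 1.03 / 0.01819 ≈ 56.6 L

56.6 L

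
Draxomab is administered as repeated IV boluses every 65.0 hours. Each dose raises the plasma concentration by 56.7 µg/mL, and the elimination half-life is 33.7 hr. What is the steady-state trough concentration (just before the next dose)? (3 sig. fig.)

k = ln 2 / 33.7 = 0.02057 hr⁻¹
Fraction remaining after one interval: e^(−kτ) = e^(−0.02057 × 65.0) = 0.2627
R = 1 / (1 − 0.2627) = 1.356
Css,max = 56.7 × 1.356 = 76.90 µg/mL
Css,min = Css,max × e^(−kτ) = 76.90 × 0.2627 ≈ 20.2 µg/mL

20.2 µg/mL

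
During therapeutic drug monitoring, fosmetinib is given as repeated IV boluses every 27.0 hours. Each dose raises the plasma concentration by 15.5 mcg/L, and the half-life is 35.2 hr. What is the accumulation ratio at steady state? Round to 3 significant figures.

k = ln 2 / 35.2 = 0.01969 hr⁻¹
Fraction remaining after one interval: e^(−kτ) = e^(−0.01969 × 27.0) = 0.5876
R = 1 / (1 − 0.5876) = 1 / 0.4124 ≈ 2.42

2.42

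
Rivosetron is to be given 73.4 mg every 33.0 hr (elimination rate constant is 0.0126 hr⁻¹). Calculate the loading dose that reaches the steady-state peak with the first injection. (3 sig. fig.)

216 mg

Accumulation ratio R = 1 / (1 − e^(−kτ)) = 1 / (1 − e^(−0.01260×33.0)) = 1 / (1 − 0.6598) = 2.940
Loading dose = maintenance dose × R = 73.4 × 2.940 ≈ 216 mg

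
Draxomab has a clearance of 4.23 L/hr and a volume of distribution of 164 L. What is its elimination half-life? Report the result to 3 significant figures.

k = CL / V = 4.23 / 164 = 0.02579 hr⁻¹
t½ = ln 2 / k = ln 2 / 0.02579 ≈ 26.9 hours

26.9 hours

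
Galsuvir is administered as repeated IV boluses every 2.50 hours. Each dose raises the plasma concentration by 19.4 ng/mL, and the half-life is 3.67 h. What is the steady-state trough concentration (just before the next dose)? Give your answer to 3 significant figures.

k = ln 2 / 3.67 = 0.1889 h⁻¹
Fraction remaining after one interval: e^(−kτ) = e^(−0.1889 × 2.50) = 0.6236
R = 1 / (1 − 0.6236) = 2.657
Css,max = 19.4 × 2.657 = 51.55 ng/mL
Css,min = Css,max × e^(−kτ) = 51.55 × 0.6236 ≈ 32.1 ng/mL

32.1 ng/mL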